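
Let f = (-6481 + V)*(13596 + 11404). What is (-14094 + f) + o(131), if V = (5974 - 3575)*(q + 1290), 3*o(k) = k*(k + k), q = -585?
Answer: 126361042040/3 ≈ 4.2120e+10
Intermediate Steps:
o(k) = 2*k²/3 (o(k) = (k*(k + k))/3 = (k*(2*k))/3 = (2*k²)/3 = 2*k²/3)
V = 1691295 (V = (5974 - 3575)*(-585 + 1290) = 2399*705 = 1691295)
f = 42120350000 (f = (-6481 + 1691295)*(13596 + 11404) = 1684814*25000 = 42120350000)
(-14094 + f) + o(131) = (-14094 + 42120350000) + (⅔)*131² = 42120335906 + (⅔)*17161 = 42120335906 + 34322/3 = 126361042040/3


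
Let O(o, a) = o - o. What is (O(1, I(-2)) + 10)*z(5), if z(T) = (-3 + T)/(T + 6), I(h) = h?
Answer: 20/11 ≈ 1.8182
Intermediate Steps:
O(o, a) = 0
z(T) = (-3 + T)/(6 + T)
(O(1, I(-2)) + 10)*z(5) = (0 + 10)*((-3 + 5)/(6 + 5)) = 10*(2/11) = 20/11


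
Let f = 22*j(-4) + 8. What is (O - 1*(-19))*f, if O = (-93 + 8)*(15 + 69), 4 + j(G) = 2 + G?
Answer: 883004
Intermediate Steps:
j(G) = -2 + G (j(G) = -4 + (2 + G) = -2 + G)
O = -7140 (O = -85*84 = -7140)
f = -124 (f = 22*(-2 - 4) + 8 = 22*(-6) + 8 = -132 + 8 = -124)
(O - 1*(-19))*f = (-7140 - 1*(-19))*(-124) = (-7140 + 19)*(-124) = -7121*(-124) = 883004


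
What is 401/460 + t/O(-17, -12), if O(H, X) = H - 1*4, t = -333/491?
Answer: 1429297/1581020 ≈ 0.90403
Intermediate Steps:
t = -333/491 (t = -333*1/491 = -333/491 ≈ -0.67821)
O(H, X) = -4 + H (O(H, X) = H - 4 = -4 + H)
401/460 + t/O(-17, -12) = 401/460 - 333/(491*(-4 - 17)) = 401*(1/460) - 333/491/(-21) = 401/460 - 333/491*(-1/21) = 401/460 + 111/3437 = 1429297/1581020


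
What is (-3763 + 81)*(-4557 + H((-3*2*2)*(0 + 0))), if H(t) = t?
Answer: 16778874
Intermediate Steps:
(-3763 + 81)*(-4557 + H((-3*2*2)*(0 + 0))) = (-3763 + 81)*(-4557 + (-3*2*2)*(0 + 0)) = -3682*(-4557 - 6*2*0) = -3682*(-4557 - 12*0) = -3682*(-4557 + 0) = -3682*(-4557) = 16778874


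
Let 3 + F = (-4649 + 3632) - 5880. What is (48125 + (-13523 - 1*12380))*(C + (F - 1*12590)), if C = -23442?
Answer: -954034904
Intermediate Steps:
F = -6900 (F = -3 + ((-4649 + 3632) - 5880) = -3 + (-1017 - 5880) = -3 - 6897 = -6900)
(48125 + (-13523 - 1*12380))*(C + (F - 1*12590)) = (48125 + (-13523 - 1*12380))*(-23442 + (-6900 - 1*12590)) = (48125 + (-13523 - 12380))*(-23442 + (-6900 - 12590)) = (48125 - 25903)*(-23442 - 19490) = 22222*(-42932) = -954034904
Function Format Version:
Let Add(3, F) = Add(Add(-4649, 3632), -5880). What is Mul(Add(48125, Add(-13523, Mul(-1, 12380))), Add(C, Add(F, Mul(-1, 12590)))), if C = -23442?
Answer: -954034904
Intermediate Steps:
F = -6900 (F = Add(-3, Add(Add(-4649, 3632), -5880)) = Add(-3, Add(-1017, -5880)) = Add(-3, -6897) = -6900)
Mul(Add(48125, Add(-13523, Mul(-1, 12380))), Add(C, Add(F, Mul(-1, 12590)))) = Mul(Add(48125, Add(-13523, Mul(-1, 12380))), Add(-23442, Add(-6900, Mul(-1, 12590)))) = Mul(Add(48125, Add(-13523, -12380)), Add(-23442, Add(-6900, -12590))) = Mul(Add(48125, -25903), Add(-23442, -19490)) = Mul(22222, -42932) = -954034904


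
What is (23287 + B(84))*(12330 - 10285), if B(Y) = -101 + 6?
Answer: 47427640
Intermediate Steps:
B(Y) = -95
(23287 + B(84))*(12330 - 10285) = (23287 - 95)*(12330 - 10285) = 23192*2045 = 47427640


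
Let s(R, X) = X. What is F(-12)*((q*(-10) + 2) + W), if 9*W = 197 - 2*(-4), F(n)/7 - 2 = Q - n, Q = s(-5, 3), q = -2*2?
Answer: 69377/9 ≈ 7708.6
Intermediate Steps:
q = -4
Q = 3
F(n) = 35 - 7*n (F(n) = 14 + 7*(3 - n) = 14 + (21 - 7*n) = 35 - 7*n)
W = 205/9 (W = (197 - 2*(-4))/9 = (197 + 8)/9 = (⅑)*205 = 205/9 ≈ 22.778)
F(-12)*((q*(-10) + 2) + W) = (35 - 7*(-12))*((-4*(-10) + 2) + 205/9) = (35 + 84)*((40 + 2) + 205/9) = 119*(42 + 205/9) = 119*(583/9) = 69377/9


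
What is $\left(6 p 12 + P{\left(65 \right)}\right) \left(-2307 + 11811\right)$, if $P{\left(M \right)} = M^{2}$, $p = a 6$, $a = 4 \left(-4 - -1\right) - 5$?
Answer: $-29642976$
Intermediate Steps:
$a = -17$ ($a = 4 \left(-4 + 1\right) - 5 = 4 \left(-3\right) - 5 = -12 - 5 = -17$)
$p = -102$ ($p = \left(-17\right) 6 = -102$)
$\left(6 p 12 + P{\left(65 \right)}\right) \left(-2307 + 11811\right) = \left(6 \left(-102\right) 12 + 65^{2}\right) \left(-2307 + 11811\right) = \left(\left(-612\right) 12 + 4225\right) 9504 = \left(-7344 + 4225\right) 9504 = \left(-3119\right) 9504 = -29642976$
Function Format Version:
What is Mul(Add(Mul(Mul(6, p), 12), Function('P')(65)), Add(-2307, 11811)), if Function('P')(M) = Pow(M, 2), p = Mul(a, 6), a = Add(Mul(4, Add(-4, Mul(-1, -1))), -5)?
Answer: -29642976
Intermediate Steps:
a = -17 (a = Add(Mul(4, Add(-4, 1)), -5) = Add(Mul(4, -3), -5) = Add(-12, -5) = -17)
p = -102 (p = Mul(-17, 6) = -102)
Mul(Add(Mul(Mul(6, p), 12), Function('P')(65)), Add(-2307, 11811)) = Mul(Add(Mul(Mul(6, -102), 12), Pow(65, 2)), Add(-2307, 11811)) = Mul(Add(Mul(-612, 12), 4225), 9504) = Mul(Add(-7344, 4225), 9504) = Mul(-3119, 9504) = -29642976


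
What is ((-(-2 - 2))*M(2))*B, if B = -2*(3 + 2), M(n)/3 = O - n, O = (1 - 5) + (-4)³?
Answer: 8400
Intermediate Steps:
O = -68 (O = -4 - 64 = -68)
M(n) = -204 - 3*n (M(n) = 3*(-68 - n) = -204 - 3*n)
B = -10 (B = -2*5 = -10)
((-(-2 - 2))*M(2))*B = ((-(-2 - 2))*(-204 - 3*2))*(-10) = ((-1*(-4))*(-204 - 6))*(-10) = (4*(-210))*(-10) = -840*(-10) = 8400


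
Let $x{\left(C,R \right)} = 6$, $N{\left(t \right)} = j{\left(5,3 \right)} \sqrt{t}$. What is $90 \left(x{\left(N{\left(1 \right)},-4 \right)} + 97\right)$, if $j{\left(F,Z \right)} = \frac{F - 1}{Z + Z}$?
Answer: $9270$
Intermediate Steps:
$j{\left(F,Z \right)} = \frac{-1 + F}{2 Z}$
$N{\left(t \right)} = \frac{2 \sqrt{t}}{3}$ ($N{\left(t \right)} = \frac{-1 + 5}{2 \cdot 3} \sqrt{t} = \frac{1}{2} \cdot \frac{1}{3} \cdot 4 \sqrt{t} = \frac{2 \sqrt{t}}{3}$)
$90 \left(x{\left(N{\left(1 \right)},-4 \right)} + 97\right) = 90 \left(6 + 97\right) = 90 \cdot 103 = 9270$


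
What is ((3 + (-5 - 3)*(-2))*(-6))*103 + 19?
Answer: -11723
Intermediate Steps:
((3 + (-5 - 3)*(-2))*(-6))*103 + 19 = ((3 - 8*(-2))*(-6))*103 + 19 = ((3 + 16)*(-6))*103 + 19 = (19*(-6))*103 + 19 = -114*103 + 19 = -11742 + 19 = -11723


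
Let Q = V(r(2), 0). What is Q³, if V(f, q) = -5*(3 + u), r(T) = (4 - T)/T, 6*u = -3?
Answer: -15625/8 ≈ -1953.1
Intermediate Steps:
u = -½ (u = (⅙)*(-3) = -½ ≈ -0.50000)
r(T) = (4 - T)/T
V(f, q) = -25/2 (V(f, q) = -5*(3 - ½) = -5*5/2 = -25/2)
Q = -25/2 ≈ -12.500
Q³ = (-25/2)³ = -15625/8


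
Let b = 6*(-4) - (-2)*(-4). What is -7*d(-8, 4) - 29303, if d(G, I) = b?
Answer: -29079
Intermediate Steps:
b = -32 (b = -24 - 2*4 = -24 - 8 = -32)
d(G, I) = -32
-7*d(-8, 4) - 29303 = -7*(-32) - 29303 = 224 - 29303 = -29079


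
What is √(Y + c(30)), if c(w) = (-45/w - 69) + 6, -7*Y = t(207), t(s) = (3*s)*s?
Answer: I*√3611958/14 ≈ 135.75*I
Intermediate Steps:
t(s) = 3*s²
Y = -128547/7 (Y = -3*207²/7 = -3*42849/7 = -⅐*128547 = -128547/7 ≈ -18364.)
c(w) = -63 - 45/w (c(w) = (-69 - 45/w) + 6 = -63 - 45/w)
√(Y + c(30)) = √(-128547/7 + (-63 - 45/30)) = √(-128547/7 + (-63 - 45*1/30)) = √(-128547/7 + (-63 - 3/2)) = √(-128547/7 - 129/2) = √(-257997/14) = I*√3611958/14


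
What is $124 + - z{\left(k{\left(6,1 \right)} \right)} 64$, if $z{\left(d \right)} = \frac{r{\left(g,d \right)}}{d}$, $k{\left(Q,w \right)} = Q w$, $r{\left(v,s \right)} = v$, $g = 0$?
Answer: $124$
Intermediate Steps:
$z{\left(d \right)} = 0$ ($z{\left(d \right)} = \frac{0}{d} = 0$)
$124 + - z{\left(k{\left(6,1 \right)} \right)} 64 = 124 + \left(-1\right) 0 \cdot 64 = 124 + 0 \cdot 64 = 124 + 0 = 124$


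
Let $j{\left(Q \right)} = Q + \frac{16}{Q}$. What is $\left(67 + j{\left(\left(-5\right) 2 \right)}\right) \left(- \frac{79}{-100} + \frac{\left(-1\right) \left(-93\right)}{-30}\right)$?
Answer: $- \frac{63987}{500} \approx -127.97$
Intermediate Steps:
$\left(67 + j{\left(\left(-5\right) 2 \right)}\right) \left(- \frac{79}{-100} + \frac{\left(-1\right) \left(-93\right)}{-30}\right) = \left(67 + \left(\left(-5\right) 2 + \frac{16}{\left(-5\right) 2}\right)\right) \left(- \frac{79}{-100} + \frac{\left(-1\right) \left(-93\right)}{-30}\right) = \left(67 - \left(10 - \frac{16}{-10}\right)\right) \left(\left(-79\right) \left(- \frac{1}{100}\right) + 93 \left(- \frac{1}{30}\right)\right) = \left(67 + \left(-10 + 16 \left(- \frac{1}{10}\right)\right)\right) \left(\frac{79}{100} - \frac{31}{10}\right) = \left(67 - \frac{58}{5}\right) \left(- \frac{231}{100}\right) = \frac{277}{5} \left(- \frac{231}{100}\right) = - \frac{63987}{500}$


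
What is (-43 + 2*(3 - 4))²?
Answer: 2025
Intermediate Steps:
(-43 + 2*(3 - 4))² = (-43 + 2*(-1))² = (-43 - 2)² = (-45)² = 2025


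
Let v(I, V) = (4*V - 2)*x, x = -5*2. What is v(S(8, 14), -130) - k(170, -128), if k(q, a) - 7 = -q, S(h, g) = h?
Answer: 5383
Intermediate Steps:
x = -10
v(I, V) = 20 - 40*V (v(I, V) = (4*V - 2)*(-10) = (-2 + 4*V)*(-10) = 20 - 40*V)
k(q, a) = 7 - q
v(S(8, 14), -130) - k(170, -128) = (20 - 40*(-130)) - (7 - 1*170) = (20 + 5200) - (7 - 170) = 5220 - 1*(-163) = 5220 + 163 = 5383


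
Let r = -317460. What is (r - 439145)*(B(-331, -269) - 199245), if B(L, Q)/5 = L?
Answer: 152001944500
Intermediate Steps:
B(L, Q) = 5*L
(r - 439145)*(B(-331, -269) - 199245) = (-317460 - 439145)*(5*(-331) - 199245) = -756605*(-1655 - 199245) = -756605*(-200900) = 152001944500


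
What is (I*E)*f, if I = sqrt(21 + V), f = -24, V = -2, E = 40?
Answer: -960*sqrt(19) ≈ -4184.5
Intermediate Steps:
I = sqrt(19) (I = sqrt(21 - 2) = sqrt(19) ≈ 4.3589)
(I*E)*f = (sqrt(19)*40)*(-24) = (40*sqrt(19))*(-24) = -960*sqrt(19)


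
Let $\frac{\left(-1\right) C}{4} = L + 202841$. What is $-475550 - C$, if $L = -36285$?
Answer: $190674$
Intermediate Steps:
$C = -666224$ ($C = - 4 \left(-36285 + 202841\right) = \left(-4\right) 166556 = -666224$)
$-475550 - C = -475550 - -666224 = -475550 + 666224 = 190674$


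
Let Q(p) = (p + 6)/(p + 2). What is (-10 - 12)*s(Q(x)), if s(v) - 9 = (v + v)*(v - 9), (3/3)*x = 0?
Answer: 594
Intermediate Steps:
x = 0
Q(p) = (6 + p)/(2 + p)
s(v) = 9 + 2*v*(-9 + v) (s(v) = 9 + (v + v)*(v - 9) = 9 + (2*v)*(-9 + v) = 9 + 2*v*(-9 + v))
(-10 - 12)*s(Q(x)) = (-10 - 12)*(9 - 18*(6 + 0)/(2 + 0) + 2*((6 + 0)/(2 + 0))**2) = -22*(9 - 18*6/2 + 2*(6/2)**2) = -22*(9 - 9*6 + 2*((1/2)*6)**2) = -22*(9 - 18*3 + 2*3**2) = -22*(9 - 54 + 2*9) = -22*(9 - 54 + 18) = -22*(-27) = 594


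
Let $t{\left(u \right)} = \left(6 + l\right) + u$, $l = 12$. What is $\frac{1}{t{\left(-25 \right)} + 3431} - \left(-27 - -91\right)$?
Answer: $- \frac{219135}{3424} \approx -64.0$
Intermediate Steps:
$t{\left(u \right)} = 18 + u$ ($t{\left(u \right)} = \left(6 + 12\right) + u = 18 + u$)
$\frac{1}{t{\left(-25 \right)} + 3431} - \left(-27 - -91\right) = \frac{1}{\left(18 - 25\right) + 3431} - \left(-27 - -91\right) = \frac{1}{-7 + 3431} - \left(-27 + 91\right) = \frac{1}{3424} - 64 = - \frac{219135}{3424}$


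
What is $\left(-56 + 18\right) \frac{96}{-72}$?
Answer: $\frac{152}{3} \approx 50.667$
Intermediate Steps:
$\left(-56 + 18\right) \frac{96}{-72} = - 38 \cdot 96 \left(- \frac{1}{72}\right) = \left(-38\right) \left(- \frac{4}{3}\right) = \frac{152}{3}$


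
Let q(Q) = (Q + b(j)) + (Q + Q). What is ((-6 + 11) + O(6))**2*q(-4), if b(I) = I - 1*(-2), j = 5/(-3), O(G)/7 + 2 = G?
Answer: -12705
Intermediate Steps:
O(G) = -14 + 7*G
j = -5/3 (j = 5*(-1/3) = -5/3 ≈ -1.6667)
b(I) = 2 + I (b(I) = I + 2 = 2 + I)
q(Q) = 1/3 + 3*Q (q(Q) = (Q + (2 - 5/3)) + (Q + Q) = (Q + 1/3) + 2*Q = (1/3 + Q) + 2*Q = 1/3 + 3*Q)
((-6 + 11) + O(6))**2*q(-4) = ((-6 + 11) + (-14 + 7*6))**2*(1/3 + 3*(-4)) = (5 + (-14 + 42))**2*(1/3 - 12) = (5 + 28)**2*(-35/3) = 33**2*(-35/3) = 1089*(-35/3) = -12705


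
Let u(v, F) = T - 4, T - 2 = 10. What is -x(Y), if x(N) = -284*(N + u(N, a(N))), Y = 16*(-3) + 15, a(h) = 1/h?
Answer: -7100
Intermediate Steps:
T = 12 (T = 2 + 10 = 12)
Y = -33 (Y = -48 + 15 = -33)
u(v, F) = 8 (u(v, F) = 12 - 4 = 8)
x(N) = -2272 - 284*N (x(N) = -284*(N + 8) = -284*(8 + N) = -2272 - 284*N)
-x(Y) = -(-2272 - 284*(-33)) = -(-2272 + 9372) = -1*7100 = -7100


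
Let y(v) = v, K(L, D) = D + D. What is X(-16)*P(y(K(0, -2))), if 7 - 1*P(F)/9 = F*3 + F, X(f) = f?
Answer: -3312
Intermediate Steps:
K(L, D) = 2*D
P(F) = 63 - 36*F (P(F) = 63 - 9*(F*3 + F) = 63 - 9*(3*F + F) = 63 - 36*F)
X(-16)*P(y(K(0, -2))) = -16*(63 - 72*(-2)) = -16*(63 - 36*(-4)) = -16*(63 + 144) = -16*207 = -3312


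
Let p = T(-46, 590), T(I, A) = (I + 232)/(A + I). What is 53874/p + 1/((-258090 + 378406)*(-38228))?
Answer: 22466314471899617/142582641488 ≈ 1.5757e+5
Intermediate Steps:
T(I, A) = (232 + I)/(A + I)
p = 93/272 (p = (232 - 46)/(590 - 46) = 186/544 = (1/544)*186 = 93/272 ≈ 0.34191)
53874/p + 1/((-258090 + 378406)*(-38228)) = 53874/(93/272) + 1/((-258090 + 378406)*(-38228)) = 53874*(272/93) - 1/38228/120316 = 4884576/31 + (1/120316)*(-1/38228) = 4884576/31 - 1/4599440048 = 22466314471899617/142582641488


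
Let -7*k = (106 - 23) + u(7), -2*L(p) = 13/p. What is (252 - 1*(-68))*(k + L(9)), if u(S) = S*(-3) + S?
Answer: -213280/63 ≈ -3385.4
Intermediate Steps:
u(S) = -2*S (u(S) = -3*S + S = -2*S)
L(p) = -13/(2*p)
k = -69/7 (k = -((106 - 23) - 2*7)/7 = -(83 - 14)/7 = -⅐*69 = -69/7 ≈ -9.8571)
(252 - 1*(-68))*(k + L(9)) = (252 - 1*(-68))*(-69/7 - 13/2/9) = (252 + 68)*(-69/7 - 13/2*⅑) = 320*(-69/7 - 13/18) = 320*(-1333/126) = -213280/63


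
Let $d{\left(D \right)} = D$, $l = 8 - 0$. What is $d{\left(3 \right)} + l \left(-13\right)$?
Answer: $-101$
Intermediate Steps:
$l = 8$ ($l = 8 + 0 = 8$)
$d{\left(3 \right)} + l \left(-13\right) = 3 + 8 \left(-13\right) = 3 - 104 = -101$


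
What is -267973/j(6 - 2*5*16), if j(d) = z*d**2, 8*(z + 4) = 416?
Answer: -267973/1138368 ≈ -0.23540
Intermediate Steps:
z = 48 (z = -4 + (1/8)*416 = -4 + 52 = 48)
j(d) = 48*d**2
-267973/j(6 - 2*5*16) = -267973*1/(48*(6 - 2*5*16)**2) = -267973*1/(48*(6 - 10*16)**2) = -267973*1/(48*(6 - 160)**2) = -267973/(48*(-154)**2) = -267973/(48*23716) = -267973/1138368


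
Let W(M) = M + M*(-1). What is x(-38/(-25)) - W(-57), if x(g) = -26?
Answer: -26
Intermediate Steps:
W(M) = 0 (W(M) = M - M = 0)
x(-38/(-25)) - W(-57) = -26 - 1*0 = -26 + 0 = -26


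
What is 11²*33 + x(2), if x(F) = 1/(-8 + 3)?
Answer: 19964/5 ≈ 3992.8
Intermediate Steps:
x(F) = -⅕ (x(F) = 1/(-5) = -⅕)
11²*33 + x(2) = 11²*33 - ⅕ = 121*33 - ⅕ = 3993 - ⅕ = 19964/5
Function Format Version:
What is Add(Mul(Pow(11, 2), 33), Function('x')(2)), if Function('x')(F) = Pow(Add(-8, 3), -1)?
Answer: Rational(19964, 5) ≈ 3992.8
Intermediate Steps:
Function('x')(F) = Rational(-1, 5) (Function('x')(F) = Pow(-5, -1) = Rational(-1, 5))
Add(Mul(Pow(11, 2), 33), Function('x')(2)) = Add(Mul(Pow(11, 2), 33), Rational(-1, 5)) = Add(Mul(121, 33), Rational(-1, 5)) = Add(3993, Rational(-1, 5)) = Rational(19964, 5)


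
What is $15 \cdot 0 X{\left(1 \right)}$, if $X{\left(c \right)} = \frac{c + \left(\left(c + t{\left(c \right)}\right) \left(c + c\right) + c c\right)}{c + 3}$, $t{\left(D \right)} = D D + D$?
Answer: $0$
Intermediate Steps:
$t{\left(D \right)} = D + D^{2}$ ($t{\left(D \right)} = D^{2} + D = D + D^{2}$)
$X{\left(c \right)} = \frac{c + c^{2} + 2 c \left(c + c \left(1 + c\right)\right)}{3 + c}$ ($X{\left(c \right)} = \frac{c + \left(\left(c + c \left(1 + c\right)\right) \left(c + c\right) + c c\right)}{c + 3} = \frac{c + \left(\left(c + c \left(1 + c\right)\right) 2 c + c^{2}\right)}{3 + c} = \frac{c + \left(2 c \left(c + c \left(1 + c\right)\right) + c^{2}\right)}{3 + c} = \frac{c + \left(c^{2} + 2 c \left(c + c \left(1 + c\right)\right)\right)}{3 + c} = \frac{c + c^{2} + 2 c \left(c + c \left(1 + c\right)\right)}{3 + c}$)
$15 \cdot 0 X{\left(1 \right)} = 15 \cdot 0 \cdot 1 \frac{1}{3 + 1} \left(1 + 2 \cdot 1^{2} + 5 \cdot 1\right) = 0 \cdot 1 \cdot \frac{1}{4} \left(1 + 2 \cdot 1 + 5\right) = 0 \cdot 1 \cdot \frac{1}{4} \left(1 + 2 + 5\right) = 0 \cdot 1 \cdot \frac{1}{4} \cdot 8 = 0 \cdot 2 = 0$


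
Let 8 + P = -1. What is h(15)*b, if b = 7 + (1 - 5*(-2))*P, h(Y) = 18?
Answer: -1656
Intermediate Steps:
P = -9 (P = -8 - 1 = -9)
b = -92 (b = 7 + (1 - 5*(-2))*(-9) = 7 + (1 + 10)*(-9) = 7 + 11*(-9) = 7 - 99 = -92)
h(15)*b = 18*(-92) = -1656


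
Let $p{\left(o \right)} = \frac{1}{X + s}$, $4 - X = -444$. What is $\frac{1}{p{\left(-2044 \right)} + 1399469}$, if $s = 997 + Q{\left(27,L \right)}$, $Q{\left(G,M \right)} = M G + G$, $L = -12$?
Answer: $\frac{1148}{1606590413} \approx 7.1456 \cdot 10^{-7}$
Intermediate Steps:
$X = 448$ ($X = 4 - -444 = 4 + 444 = 448$)
$Q{\left(G,M \right)} = G + G M$ ($Q{\left(G,M \right)} = G M + G = G + G M$)
$s = 700$ ($s = 997 + 27 \left(1 - 12\right) = 997 + 27 \left(-11\right) = 997 - 297 = 700$)
$p{\left(o \right)} = \frac{1}{1148}$ ($p{\left(o \right)} = \frac{1}{448 + 700} = \frac{1}{1148}$)
$\frac{1}{p{\left(-2044 \right)} + 1399469} = \frac{1}{\frac{1}{1148} + 1399469} = \frac{1}{\frac{1606590413}{1148}} = \frac{1148}{1606590413}$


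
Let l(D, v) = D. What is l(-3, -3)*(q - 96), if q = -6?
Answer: 306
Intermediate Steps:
l(-3, -3)*(q - 96) = -3*(-6 - 96) = -3*(-102) = 306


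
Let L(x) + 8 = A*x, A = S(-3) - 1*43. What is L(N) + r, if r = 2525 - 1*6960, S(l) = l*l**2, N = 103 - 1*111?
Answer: -3883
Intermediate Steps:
N = -8 (N = 103 - 111 = -8)
S(l) = l**3
A = -70 (A = (-3)**3 - 1*43 = -27 - 43 = -70)
r = -4435 (r = 2525 - 6960 = -4435)
L(x) = -8 - 70*x
L(N) + r = (-8 - 70*(-8)) - 4435 = (-8 + 560) - 4435 = 552 - 4435 = -3883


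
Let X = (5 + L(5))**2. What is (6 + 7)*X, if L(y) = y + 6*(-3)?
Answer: 832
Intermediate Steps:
L(y) = -18 + y (L(y) = y - 18 = -18 + y)
X = 64 (X = (5 + (-18 + 5))**2 = (5 - 13)**2 = (-8)**2 = 64)
(6 + 7)*X = (6 + 7)*64 = 13*64 = 832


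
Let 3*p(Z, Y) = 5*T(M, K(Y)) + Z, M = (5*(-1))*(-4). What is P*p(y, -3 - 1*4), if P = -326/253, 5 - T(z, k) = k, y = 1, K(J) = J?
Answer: -19886/759 ≈ -26.200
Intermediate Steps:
M = 20 (M = -5*(-4) = 20)
T(z, k) = 5 - k
P = -326/253 (P = -326*1/253 = -326/253 ≈ -1.2885)
p(Z, Y) = 25/3 - 5*Y/3 + Z/3 (p(Z, Y) = (5*(5 - Y) + Z)/3 = ((25 - 5*Y) + Z)/3 = (25 + Z - 5*Y)/3 = 25/3 - 5*Y/3 + Z/3)
P*p(y, -3 - 1*4) = -326*(25/3 - 5*(-3 - 1*4)/3 + (1/3)*1)/253 = -326*(25/3 - 5*(-3 - 4)/3 + 1/3)/253 = -326*(25/3 - 5/3*(-7) + 1/3)/253 = -326*(25/3 + 35/3 + 1/3)/253 = -326/253*61/3 = -19886/759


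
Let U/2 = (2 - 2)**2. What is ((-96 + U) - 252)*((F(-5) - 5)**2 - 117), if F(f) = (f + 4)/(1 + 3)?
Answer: 124497/4 ≈ 31124.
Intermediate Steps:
U = 0 (U = 2*(2 - 2)**2 = 2*0**2 = 2*0 = 0)
F(f) = 1 + f/4 (F(f) = (4 + f)/4 = (4 + f)*(1/4) = 1 + f/4)
((-96 + U) - 252)*((F(-5) - 5)**2 - 117) = ((-96 + 0) - 252)*(((1 + (1/4)*(-5)) - 5)**2 - 117) = (-96 - 252)*(((1 - 5/4) - 5)**2 - 117) = -348*((-1/4 - 5)**2 - 117) = -348*((-21/4)**2 - 117) = -348*(441/16 - 117) = -348*(-1431/16) = 124497/4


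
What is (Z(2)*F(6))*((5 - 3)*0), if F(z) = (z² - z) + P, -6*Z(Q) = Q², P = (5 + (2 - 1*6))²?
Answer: 0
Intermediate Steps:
P = 1 (P = (5 + (2 - 6))² = (5 - 4)² = 1² = 1)
Z(Q) = -Q²/6
F(z) = 1 + z² - z (F(z) = (z² - z) + 1 = 1 + z² - z)
(Z(2)*F(6))*((5 - 3)*0) = ((-⅙*2²)*(1 + 6² - 1*6))*((5 - 3)*0) = ((-⅙*4)*(1 + 36 - 6))*(2*0) = -⅔*31*0 = -62/3*0 = 0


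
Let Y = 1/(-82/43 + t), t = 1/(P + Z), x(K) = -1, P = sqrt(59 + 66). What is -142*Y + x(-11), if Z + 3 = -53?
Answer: 300328827/4128545 - 262558*sqrt(5)/4128545 ≈ 72.602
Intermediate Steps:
Z = -56 (Z = -3 - 53 = -56)
P = 5*sqrt(5) (P = sqrt(125) = 5*sqrt(5) ≈ 11.180)
t = 1/(-56 + 5*sqrt(5)) (t = 1/(5*sqrt(5) - 56) = 1/(-56 + 5*sqrt(5)) ≈ -0.022312)
Y = 1/(-249310/129473 - 5*sqrt(5)/3011) (Y = 1/(-82/43 + (-56/3011 - 5*sqrt(5)/3011)) = 1/(-249310/129473 - 5*sqrt(5)/3011) ≈ -0.51833)
-142*Y + x(-11) = -142*(-2144066/4128545 + 1849*sqrt(5)/4128545) - 1 = (304457372/4128545 - 262558*sqrt(5)/4128545) - 1 = 300328827/4128545 - 262558*sqrt(5)/4128545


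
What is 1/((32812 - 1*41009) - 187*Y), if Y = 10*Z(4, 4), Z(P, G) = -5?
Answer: 1/1153 ≈ 0.00086730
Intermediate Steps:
Y = -50 (Y = 10*(-5) = -50)
1/((32812 - 1*41009) - 187*Y) = 1/((32812 - 1*41009) - 187*(-50)) = 1/((32812 - 41009) + 9350) = 1/(-8197 + 9350) = 1/1153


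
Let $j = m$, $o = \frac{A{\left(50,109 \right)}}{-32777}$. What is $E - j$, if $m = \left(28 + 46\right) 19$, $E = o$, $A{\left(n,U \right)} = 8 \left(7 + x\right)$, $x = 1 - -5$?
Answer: $- \frac{46084566}{32777} \approx -1406.0$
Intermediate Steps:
$x = 6$ ($x = 1 + 5 = 6$)
$A{\left(n,U \right)} = 104$ ($A{\left(n,U \right)} = 8 \left(7 + 6\right) = 8 \cdot 13 = 104$)
$o = - \frac{104}{32777}$ ($o = \frac{104}{-32777} = 104 \left(- \frac{1}{32777}\right) = - \frac{104}{32777} \approx -0.003173$)
$E = - \frac{104}{32777} \approx -0.003173$
$m = 1406$ ($m = 74 \cdot 19 = 1406$)
$j = 1406$
$E - j = - \frac{104}{32777} - 1406 = - \frac{46084566}{32777}$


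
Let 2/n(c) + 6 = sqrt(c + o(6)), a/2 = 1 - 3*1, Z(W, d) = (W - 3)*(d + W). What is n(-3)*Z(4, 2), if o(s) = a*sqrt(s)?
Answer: -12/(6 - I*sqrt(3 + 4*sqrt(6))) ≈ -1.4755 - 0.87973*I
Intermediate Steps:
Z(W, d) = (-3 + W)*(W + d)
a = -4 (a = 2*(1 - 3*1) = 2*(1 - 3) = 2*(-2) = -4)
o(s) = -4*sqrt(s)
n(c) = 2/(-6 + sqrt(c - 4*sqrt(6)))
n(-3)*Z(4, 2) = (2/(-6 + sqrt(-3 - 4*sqrt(6))))*(4**2 - 3*4 - 3*2 + 4*2) = (2/(-6 + sqrt(-3 - 4*sqrt(6))))*(16 - 12 - 6 + 8) = (2/(-6 + sqrt(-3 - 4*sqrt(6))))*6 = 12/(-6 + sqrt(-3 - 4*sqrt(6)))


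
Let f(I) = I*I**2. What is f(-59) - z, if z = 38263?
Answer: -243642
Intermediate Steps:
f(I) = I**3
f(-59) - z = (-59)**3 - 1*38263 = -205379 - 38263 = -243642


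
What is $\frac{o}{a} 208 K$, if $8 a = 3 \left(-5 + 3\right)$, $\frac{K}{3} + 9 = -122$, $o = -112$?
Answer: $-12207104$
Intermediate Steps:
$K = -393$ ($K = -27 + 3 \left(-122\right) = -27 - 366 = -393$)
$a = - \frac{3}{4}$ ($a = \frac{3 \left(-5 + 3\right)}{8} = \frac{3 \left(-2\right)}{8} = \frac{1}{8} \left(-6\right) = - \frac{3}{4} \approx -0.75$)
$\frac{o}{a} 208 K = - \frac{112}{- \frac{3}{4}} \cdot 208 \left(-393\right) = \left(-112\right) \left(- \frac{4}{3}\right) 208 \left(-393\right) = \frac{448}{3} \cdot 208 \left(-393\right) = \frac{93184}{3} \left(-393\right) = -12207104$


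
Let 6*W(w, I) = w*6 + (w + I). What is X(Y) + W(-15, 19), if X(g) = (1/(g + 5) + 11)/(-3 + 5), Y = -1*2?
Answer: -26/3 ≈ -8.6667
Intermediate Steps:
W(w, I) = I/6 + 7*w/6 (W(w, I) = (w*6 + (w + I))/6 = (6*w + (I + w))/6 = (I + 7*w)/6 = I/6 + 7*w/6)
Y = -2
X(g) = 11/2 + 1/(2*(5 + g)) (X(g) = (1/(5 + g) + 11)/2 = (11 + 1/(5 + g))*(½) = 11/2 + 1/(2*(5 + g)))
X(Y) + W(-15, 19) = (56 + 11*(-2))/(2*(5 - 2)) + ((⅙)*19 + (7/6)*(-15)) = (½)*(56 - 22)/3 + (19/6 - 35/2) = (½)*(⅓)*34 - 43/3 = 17/3 - 43/3 = -26/3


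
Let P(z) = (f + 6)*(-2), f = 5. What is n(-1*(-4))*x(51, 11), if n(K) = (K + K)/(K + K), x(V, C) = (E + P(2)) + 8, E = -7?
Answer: -21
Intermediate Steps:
P(z) = -22 (P(z) = (5 + 6)*(-2) = 11*(-2) = -22)
x(V, C) = -21 (x(V, C) = (-7 - 22) + 8 = -29 + 8 = -21)
n(K) = 1 (n(K) = (2*K)/((2*K)) = (2*K)*(1/(2*K)) = 1)
n(-1*(-4))*x(51, 11) = 1*(-21) = -21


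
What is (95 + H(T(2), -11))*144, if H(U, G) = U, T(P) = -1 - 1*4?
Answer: 12960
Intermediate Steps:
T(P) = -5 (T(P) = -1 - 4 = -5)
(95 + H(T(2), -11))*144 = (95 - 5)*144 = 90*144 = 12960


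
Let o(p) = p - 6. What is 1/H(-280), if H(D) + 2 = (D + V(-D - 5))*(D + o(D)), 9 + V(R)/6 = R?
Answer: -1/744858 ≈ -1.3425e-6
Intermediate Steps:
V(R) = -54 + 6*R
o(p) = -6 + p
H(D) = -2 + (-84 - 5*D)*(-6 + 2*D) (H(D) = -2 + (D + (-54 + 6*(-D - 5)))*(D + (-6 + D)) = -2 + (D + (-54 + 6*(-5 - D)))*(-6 + 2*D) = -2 + (D + (-54 + (-30 - 6*D)))*(-6 + 2*D) = -2 + (D + (-84 - 6*D))*(-6 + 2*D) = -2 + (-84 - 5*D)*(-6 + 2*D))
1/H(-280) = 1/(502 - 138*(-280) - 10*(-280)²) = 1/(502 + 38640 - 10*78400) = 1/(502 + 38640 - 784000) = 1/(-744858) = -1/744858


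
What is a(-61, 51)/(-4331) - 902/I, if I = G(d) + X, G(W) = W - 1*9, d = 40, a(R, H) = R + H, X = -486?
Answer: 3911112/1970605 ≈ 1.9847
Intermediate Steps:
a(R, H) = H + R
G(W) = -9 + W (G(W) = W - 9 = -9 + W)
I = -455 (I = (-9 + 40) - 486 = 31 - 486 = -455)
a(-61, 51)/(-4331) - 902/I = (51 - 61)/(-4331) - 902/(-455) = -10*(-1/4331) - 902*(-1/455) = 10/4331 + 902/455 = 3911112/1970605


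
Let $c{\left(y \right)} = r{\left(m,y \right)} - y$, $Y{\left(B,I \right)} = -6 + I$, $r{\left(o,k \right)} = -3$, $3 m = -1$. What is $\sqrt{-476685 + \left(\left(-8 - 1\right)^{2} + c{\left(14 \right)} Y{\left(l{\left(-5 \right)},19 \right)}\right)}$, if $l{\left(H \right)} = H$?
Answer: $5 i \sqrt{19073} \approx 690.53 i$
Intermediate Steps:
$m = - \frac{1}{3}$ ($m = \frac{1}{3} \left(-1\right) = - \frac{1}{3} \approx -0.33333$)
$c{\left(y \right)} = -3 - y$
$\sqrt{-476685 + \left(\left(-8 - 1\right)^{2} + c{\left(14 \right)} Y{\left(l{\left(-5 \right)},19 \right)}\right)} = \sqrt{-476685 + \left(\left(-8 - 1\right)^{2} + \left(-3 - 14\right) \left(-6 + 19\right)\right)} = \sqrt{-476685 + \left(\left(-9\right)^{2} + \left(-3 - 14\right) 13\right)} = \sqrt{-476685 + \left(81 - 221\right)} = \sqrt{-476685 - 140} = \sqrt{-476825} = 5 i \sqrt{19073}$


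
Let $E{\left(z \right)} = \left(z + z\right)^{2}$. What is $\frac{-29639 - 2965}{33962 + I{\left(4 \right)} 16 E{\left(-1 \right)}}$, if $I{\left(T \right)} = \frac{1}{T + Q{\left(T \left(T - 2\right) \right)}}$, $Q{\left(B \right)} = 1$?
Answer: $- \frac{81510}{84937} \approx -0.95965$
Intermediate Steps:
$I{\left(T \right)} = \frac{1}{1 + T}$ ($I{\left(T \right)} = \frac{1}{T + 1} = \frac{1}{1 + T}$)
$E{\left(z \right)} = 4 z^{2}$ ($E{\left(z \right)} = \left(2 z\right)^{2} = 4 z^{2}$)
$\frac{-29639 - 2965}{33962 + I{\left(4 \right)} 16 E{\left(-1 \right)}} = \frac{-29639 - 2965}{33962 + \frac{1}{1 + 4} \cdot 16 \cdot 4 \left(-1\right)^{2}} = - \frac{32604}{33962 + \frac{1}{5} \cdot 16 \cdot 4 \cdot 1} = - \frac{32604}{33962 + \frac{1}{5} \cdot 16 \cdot 4} = - \frac{32604}{33962 + \frac{16}{5} \cdot 4} = - \frac{32604}{33962 + \frac{64}{5}} = - \frac{32604}{\frac{169874}{5}} = \left(-32604\right) \frac{5}{169874} = - \frac{81510}{84937}$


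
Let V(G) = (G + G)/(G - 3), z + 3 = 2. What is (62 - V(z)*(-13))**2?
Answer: 18769/4 ≈ 4692.3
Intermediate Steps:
z = -1 (z = -3 + 2 = -1)
V(G) = 2*G/(-3 + G) (V(G) = (2*G)/(-3 + G) = 2*G/(-3 + G))
(62 - V(z)*(-13))**2 = (62 - 2*(-1)/(-3 - 1)*(-13))**2 = (62 - 2*(-1)/(-4)*(-13))**2 = (62 - 2*(-1)*(-1/4)*(-13))**2 = (62 - (-13)/2)**2 = (62 - 1*(-13/2))**2 = (62 + 13/2)**2 = (137/2)**2 = 18769/4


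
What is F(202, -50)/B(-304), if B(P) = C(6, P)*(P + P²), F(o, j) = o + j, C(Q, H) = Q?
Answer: 1/3636 ≈ 0.00027503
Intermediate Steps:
F(o, j) = j + o
B(P) = 6*P + 6*P² (B(P) = 6*(P + P²) = 6*P + 6*P²)
F(202, -50)/B(-304) = (-50 + 202)/((6*(-304)*(1 - 304))) = 152/((6*(-304)*(-303))) = 152/552672 = 152*(1/552672) = 1/3636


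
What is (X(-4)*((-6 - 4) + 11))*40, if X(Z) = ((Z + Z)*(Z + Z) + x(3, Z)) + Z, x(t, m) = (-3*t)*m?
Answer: 3840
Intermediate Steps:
x(t, m) = -3*m*t
X(Z) = -8*Z + 4*Z² (X(Z) = ((Z + Z)*(Z + Z) - 3*Z*3) + Z = ((2*Z)*(2*Z) - 9*Z) + Z = (4*Z² - 9*Z) + Z = (-9*Z + 4*Z²) + Z = -8*Z + 4*Z²)
(X(-4)*((-6 - 4) + 11))*40 = ((4*(-4)*(-2 - 4))*((-6 - 4) + 11))*40 = ((4*(-4)*(-6))*(-10 + 11))*40 = (96*1)*40 = 96*40 = 3840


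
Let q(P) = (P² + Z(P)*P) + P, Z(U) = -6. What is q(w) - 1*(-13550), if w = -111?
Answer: 26426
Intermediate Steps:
q(P) = P² - 5*P (q(P) = (P² - 6*P) + P = P² - 5*P)
q(w) - 1*(-13550) = -111*(-5 - 111) - 1*(-13550) = -111*(-116) + 13550 = 12876 + 13550 = 26426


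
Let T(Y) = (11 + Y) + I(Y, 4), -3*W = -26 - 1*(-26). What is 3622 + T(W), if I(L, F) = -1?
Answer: 3632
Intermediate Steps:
W = 0 (W = -(-26 - 1*(-26))/3 = -(-26 + 26)/3 = -⅓*0 = 0)
T(Y) = 10 + Y (T(Y) = (11 + Y) - 1 = 10 + Y)
3622 + T(W) = 3622 + (10 + 0) = 3622 + 10 = 3632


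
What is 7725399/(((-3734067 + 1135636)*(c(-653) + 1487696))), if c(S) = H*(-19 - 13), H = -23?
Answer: -234103/117199631824 ≈ -1.9975e-6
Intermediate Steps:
c(S) = 736 (c(S) = -23*(-19 - 13) = -23*(-32) = 736)
7725399/(((-3734067 + 1135636)*(c(-653) + 1487696))) = 7725399/(((-3734067 + 1135636)*(736 + 1487696))) = 7725399/((-2598431*1488432)) = 7725399/(-3867587850192) = 7725399*(-1/3867587850192) = -234103/117199631824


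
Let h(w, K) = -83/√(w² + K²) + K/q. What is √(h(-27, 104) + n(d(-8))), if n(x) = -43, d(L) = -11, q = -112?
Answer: √(-1147601285250 - 187814060*√11545)/161630 ≈ 6.6859*I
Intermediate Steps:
h(w, K) = -83/√(K² + w²) - K/112 (h(w, K) = -83/√(w² + K²) + K/(-112) = -83/√(K² + w²) + K*(-1/112) = -83/√(K² + w²) - K/112)
√(h(-27, 104) + n(d(-8))) = √((-83/√(104² + (-27)²) - 1/112*104) - 43) = √((-83/√(10816 + 729) - 13/14) - 43) = √((-83*√11545/11545 - 13/14) - 43) = √((-13/14 - 83*√11545/11545) - 43) = √(-615/14 - 83*√11545/11545)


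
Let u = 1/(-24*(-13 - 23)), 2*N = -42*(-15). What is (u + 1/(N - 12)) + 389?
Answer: 33946085/87264 ≈ 389.00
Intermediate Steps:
N = 315 (N = (-42*(-15))/2 = (½)*630 = 315)
u = 1/864 (u = 1/(-24*(-36)) = 1/864 ≈ 0.0011574)
(u + 1/(N - 12)) + 389 = (1/864 + 1/(315 - 12)) + 389 = (1/864 + 1/303) + 389 = 389/87264 + 389 = 33946085/87264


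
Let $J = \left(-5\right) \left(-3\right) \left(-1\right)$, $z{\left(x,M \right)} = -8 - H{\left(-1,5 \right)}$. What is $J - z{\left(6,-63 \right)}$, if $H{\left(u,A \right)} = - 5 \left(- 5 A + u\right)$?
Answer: $123$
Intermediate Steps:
$H{\left(u,A \right)} = - 5 u + 25 A$ ($H{\left(u,A \right)} = - 5 \left(u - 5 A\right) = - 5 u + 25 A$)
$z{\left(x,M \right)} = -138$ ($z{\left(x,M \right)} = -8 - \left(\left(-5\right) \left(-1\right) + 25 \cdot 5\right) = -8 - \left(5 + 125\right) = -8 - 130 = -138$)
$J = -15$ ($J = 15 \left(-1\right) = -15$)
$J - z{\left(6,-63 \right)} = -15 - -138 = -15 + 138 = 123$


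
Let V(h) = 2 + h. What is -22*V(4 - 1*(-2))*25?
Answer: -4400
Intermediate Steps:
-22*V(4 - 1*(-2))*25 = -22*(2 + (4 - 1*(-2)))*25 = -22*(2 + (4 + 2))*25 = -22*(2 + 6)*25 = -22*8*25 = -176*25 = -4400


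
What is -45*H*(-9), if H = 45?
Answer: 18225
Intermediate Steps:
-45*H*(-9) = -45*45*(-9) = -2025*(-9) = 18225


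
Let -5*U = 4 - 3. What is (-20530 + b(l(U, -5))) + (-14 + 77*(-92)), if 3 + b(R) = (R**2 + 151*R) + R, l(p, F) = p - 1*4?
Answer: -706294/25 ≈ -28252.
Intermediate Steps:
U = -1/5 (U = -(4 - 3)/5 = -1/5*1 = -1/5 ≈ -0.20000)
l(p, F) = -4 + p (l(p, F) = p - 4 = -4 + p)
b(R) = -3 + R**2 + 152*R (b(R) = -3 + ((R**2 + 151*R) + R) = -3 + (R**2 + 152*R) = -3 + R**2 + 152*R)
(-20530 + b(l(U, -5))) + (-14 + 77*(-92)) = (-20530 + (-3 + (-4 - 1/5)**2 + 152*(-4 - 1/5))) + (-14 + 77*(-92)) = (-20530 + (-3 + (-21/5)**2 + 152*(-21/5))) + (-14 - 7084) = (-20530 + (-3 + 441/25 - 3192/5)) - 7098 = (-20530 - 15594/25) - 7098 = -528844/25 - 7098 = -706294/25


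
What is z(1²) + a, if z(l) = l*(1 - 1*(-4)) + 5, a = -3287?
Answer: -3277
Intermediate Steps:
z(l) = 5 + 5*l (z(l) = l*(1 + 4) + 5 = l*5 + 5 = 5*l + 5 = 5 + 5*l)
z(1²) + a = (5 + 5*1²) - 3287 = (5 + 5*1) - 3287 = (5 + 5) - 3287 = 10 - 3287 = -3277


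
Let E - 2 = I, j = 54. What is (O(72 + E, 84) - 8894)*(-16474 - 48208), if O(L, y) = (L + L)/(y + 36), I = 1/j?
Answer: 931827099983/1620 ≈ 5.7520e+8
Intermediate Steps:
I = 1/54 ≈ 0.018519
E = 109/54 (E = 2 + 1/54 = 109/54 ≈ 2.0185)
O(L, y) = 2*L/(36 + y) (O(L, y) = (2*L)/(36 + y) = 2*L/(36 + y))
(O(72 + E, 84) - 8894)*(-16474 - 48208) = (2*(72 + 109/54)/(36 + 84) - 8894)*(-16474 - 48208) = (2*(3997/54)/120 - 8894)*(-64682) = (2*(3997/54)*(1/120) - 8894)*(-64682) = (3997/3240 - 8894)*(-64682) = -28812563/3240*(-64682) = 931827099983/1620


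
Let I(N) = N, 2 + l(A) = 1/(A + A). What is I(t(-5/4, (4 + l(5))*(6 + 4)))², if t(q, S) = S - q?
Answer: 7921/16 ≈ 495.06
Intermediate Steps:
l(A) = -2 + 1/(2*A) (l(A) = -2 + 1/(A + A) = -2 + 1/(2*A))
I(t(-5/4, (4 + l(5))*(6 + 4)))² = ((4 + (-2 + (½)/5))*(6 + 4) - (-5)/4)² = ((4 + (-2 + (½)*(⅕)))*10 - (-5)/4)² = ((4 + (-2 + ⅒))*10 - 1*(-5/4))² = ((4 - 19/10)*10 + 5/4)² = ((21/10)*10 + 5/4)² = (21 + 5/4)² = (89/4)² = 7921/16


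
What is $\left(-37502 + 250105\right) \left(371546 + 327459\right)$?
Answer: $148610560015$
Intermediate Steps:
$\left(-37502 + 250105\right) \left(371546 + 327459\right) = 212603 \cdot 699005 = 148610560015$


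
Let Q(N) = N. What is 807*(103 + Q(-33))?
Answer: 56490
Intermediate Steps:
807*(103 + Q(-33)) = 807*(103 - 33) = 807*70 = 56490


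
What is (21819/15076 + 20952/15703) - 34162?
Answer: -8086799681227/236738428 ≈ -34159.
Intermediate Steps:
(21819/15076 + 20952/15703) - 34162 = 658496109/236738428 - 34162 = -8086799681227/236738428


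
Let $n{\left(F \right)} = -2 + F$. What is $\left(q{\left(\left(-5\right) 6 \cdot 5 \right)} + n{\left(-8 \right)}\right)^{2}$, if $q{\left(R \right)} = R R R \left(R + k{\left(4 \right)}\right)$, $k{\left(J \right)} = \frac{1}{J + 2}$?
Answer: $255719837542500100$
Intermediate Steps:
$k{\left(J \right)} = \frac{1}{2 + J}$
$q{\left(R \right)} = R^{3} \left(\frac{1}{6} + R\right)$ ($q{\left(R \right)} = R R R \left(R + \frac{1}{2 + 4}\right) = R^{2} R \left(R + \frac{1}{6}\right) = R^{3} \left(R + \frac{1}{6}\right) = R^{3} \left(\frac{1}{6} + R\right)$)
$\left(q{\left(\left(-5\right) 6 \cdot 5 \right)} + n{\left(-8 \right)}\right)^{2} = \left(\left(\left(-5\right) 6 \cdot 5\right)^{3} \left(\frac{1}{6} + \left(-5\right) 6 \cdot 5\right) - 10\right)^{2} = \left(\left(\left(-30\right) 5\right)^{3} \left(\frac{1}{6} - 150\right) - 10\right)^{2} = \left(\left(-150\right)^{3} \left(\frac{1}{6} - 150\right) - 10\right)^{2} = \left(\left(-3375000\right) \left(- \frac{899}{6}\right) - 10\right)^{2} = \left(505687500 - 10\right)^{2} = 505687490^{2} = 255719837542500100$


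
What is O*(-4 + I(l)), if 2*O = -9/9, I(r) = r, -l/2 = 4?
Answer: 6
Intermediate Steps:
l = -8 (l = -2*4 = -8)
O = -1/2 (O = (-9/9)/2 = (-9*1/9)/2 = (1/2)*(-1) = -1/2 ≈ -0.50000)
O*(-4 + I(l)) = -(-4 - 8)/2 = -1/2*(-12) = 6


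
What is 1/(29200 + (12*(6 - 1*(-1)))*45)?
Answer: 1/32980 ≈ 3.0321e-5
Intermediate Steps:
1/(29200 + (12*(6 - 1*(-1)))*45) = 1/(29200 + (12*(6 + 1))*45) = 1/(29200 + (12*7)*45) = 1/(29200 + 84*45) = 1/(29200 + 3780) = 1/32980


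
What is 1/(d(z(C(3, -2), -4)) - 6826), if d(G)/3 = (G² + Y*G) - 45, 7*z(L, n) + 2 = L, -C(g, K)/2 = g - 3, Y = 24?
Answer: -49/342085 ≈ -0.00014324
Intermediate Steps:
C(g, K) = 6 - 2*g (C(g, K) = -2*(g - 3) = -2*(-3 + g) = 6 - 2*g)
z(L, n) = -2/7 + L/7
d(G) = -135 + 3*G² + 72*G (d(G) = 3*((G² + 24*G) - 45) = 3*(-45 + G² + 24*G) = -135 + 3*G² + 72*G)
1/(d(z(C(3, -2), -4)) - 6826) = 1/((-135 + 3*(-2/7 + (6 - 2*3)/7)² + 72*(-2/7 + (6 - 2*3)/7)) - 6826) = 1/((-135 + 3*(-2/7 + (6 - 6)/7)² + 72*(-2/7 + (6 - 6)/7)) - 6826) = 1/((-135 + 3*(-2/7 + (⅐)*0)² + 72*(-2/7 + (⅐)*0)) - 6826) = 1/((-135 + 3*(-2/7 + 0)² + 72*(-2/7 + 0)) - 6826) = 1/((-135 + 3*(-2/7)² + 72*(-2/7)) - 6826) = 1/((-135 + 3*(4/49) - 144/7) - 6826) = 1/((-135 + 12/49 - 144/7) - 6826) = 1/(-7611/49 - 6826) = 1/(-342085/49) = -49/342085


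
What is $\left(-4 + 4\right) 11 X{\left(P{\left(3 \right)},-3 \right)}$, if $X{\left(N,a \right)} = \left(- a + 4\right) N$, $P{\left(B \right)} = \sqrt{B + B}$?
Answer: $0$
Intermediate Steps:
$P{\left(B \right)} = \sqrt{2} \sqrt{B}$ ($P{\left(B \right)} = \sqrt{2 B} = \sqrt{2} \sqrt{B}$)
$X{\left(N,a \right)} = N \left(4 - a\right)$ ($X{\left(N,a \right)} = \left(4 - a\right) N = N \left(4 - a\right)$)
$\left(-4 + 4\right) 11 X{\left(P{\left(3 \right)},-3 \right)} = \left(-4 + 4\right) 11 \sqrt{2} \sqrt{3} \left(4 - -3\right) = 0 \cdot 11 \sqrt{6} \left(4 + 3\right) = 0 \sqrt{6} \cdot 7 = 0 \cdot 7 \sqrt{6} = 0$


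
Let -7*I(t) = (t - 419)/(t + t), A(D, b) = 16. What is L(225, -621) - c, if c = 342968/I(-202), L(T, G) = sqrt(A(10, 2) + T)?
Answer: 969913504/621 + sqrt(241) ≈ 1.5619e+6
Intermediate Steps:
I(t) = -(-419 + t)/(14*t) (I(t) = -(t - 419)/(7*(t + t)) = -(-419 + t)/(7*(2*t)) = -(-419 + t)*1/(2*t)/7 = -(-419 + t)/(14*t))
L(T, G) = sqrt(16 + T)
c = -969913504/621 (c = 342968/(((1/14)*(419 - 1*(-202))/(-202))) = 342968/(((1/14)*(-1/202)*(419 + 202))) = 342968/(((1/14)*(-1/202)*621)) = 342968/(-621/2828) = 342968*(-2828/621) = -969913504/621 ≈ -1.5619e+6)
L(225, -621) - c = sqrt(16 + 225) - 1*(-969913504/621) = sqrt(241) + 969913504/621 = 969913504/621 + sqrt(241)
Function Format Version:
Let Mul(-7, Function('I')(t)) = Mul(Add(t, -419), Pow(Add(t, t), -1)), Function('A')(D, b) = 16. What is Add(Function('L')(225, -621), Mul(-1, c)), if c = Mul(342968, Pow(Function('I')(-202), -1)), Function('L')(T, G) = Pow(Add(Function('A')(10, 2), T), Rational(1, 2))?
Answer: Add(Rational(969913504, 621), Pow(241, Rational(1, 2))) ≈ 1.5619e+6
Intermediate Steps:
Function('I')(t) = Mul(Rational(-1, 14), Pow(t, -1), Add(-419, t)) (Function('I')(t) = Mul(Rational(-1, 7), Mul(Add(t, -419), Pow(Add(t, t), -1))) = Mul(Rational(-1, 7), Mul(Add(-419, t), Pow(Mul(2, t), -1))) = Mul(Rational(-1, 7), Mul(Add(-419, t), Mul(Rational(1, 2), Pow(t, -1)))) = Mul(Rational(-1, 7), Mul(Rational(1, 2), Pow(t, -1), Add(-419, t))) = Mul(Rational(-1, 14), Pow(t, -1), Add(-419, t)))
Function('L')(T, G) = Pow(Add(16, T), Rational(1, 2))
c = Rational(-969913504, 621) (c = Mul(342968, Pow(Mul(Rational(1, 14), Pow(-202, -1), Add(419, Mul(-1, -202))), -1)) = Mul(342968, Pow(Mul(Rational(1, 14), Rational(-1, 202), Add(419, 202)), -1)) = Mul(342968, Pow(Mul(Rational(1, 14), Rational(-1, 202), 621), -1)) = Mul(342968, Pow(Rational(-621, 2828), -1)) = Mul(342968, Rational(-2828, 621)) = Rational(-969913504, 621) ≈ -1.5619e+6)
Add(Function('L')(225, -621), Mul(-1, c)) = Add(Pow(Add(16, 225), Rational(1, 2)), Mul(-1, Rational(-969913504, 621))) = Add(Pow(241, Rational(1, 2)), Rational(969913504, 621)) = Add(Rational(969913504, 621), Pow(241, Rational(1, 2)))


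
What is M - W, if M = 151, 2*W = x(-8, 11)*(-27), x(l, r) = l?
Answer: 43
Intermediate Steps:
W = 108 (W = (-8*(-27))/2 = (½)*216 = 108)
M - W = 151 - 1*108 = 151 - 108 = 43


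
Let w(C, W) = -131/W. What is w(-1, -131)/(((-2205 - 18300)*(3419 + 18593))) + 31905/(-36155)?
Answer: -2880103026091/3263755669860 ≈ -0.88245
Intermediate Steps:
w(-1, -131)/(((-2205 - 18300)*(3419 + 18593))) + 31905/(-36155) = (-131/(-131))/(((-2205 - 18300)*(3419 + 18593))) + 31905/(-36155) = (-131*(-1/131))/((-20505*22012)) + 31905*(-1/36155) = 1/(-451356060) - 6381/7231 = 1*(-1/451356060) - 6381/7231 = -1/451356060 - 6381/7231 = -2880103026091/3263755669860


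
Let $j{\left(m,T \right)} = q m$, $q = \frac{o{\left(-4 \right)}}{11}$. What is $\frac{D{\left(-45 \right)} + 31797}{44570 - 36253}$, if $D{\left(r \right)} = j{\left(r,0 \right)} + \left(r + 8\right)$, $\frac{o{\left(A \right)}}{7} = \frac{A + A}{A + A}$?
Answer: $\frac{349045}{91487} \approx 3.8152$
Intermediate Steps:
$o{\left(A \right)} = 7$ ($o{\left(A \right)} = 7 \frac{A + A}{A + A} = 7 \frac{2 A}{2 A} = 7 \cdot 2 A \frac{1}{2 A} = 7 \cdot 1 = 7$)
$q = \frac{7}{11} \approx 0.63636$
$j{\left(m,T \right)} = \frac{7 m}{11}$
$D{\left(r \right)} = 8 + \frac{18 r}{11}$ ($D{\left(r \right)} = \frac{7 r}{11} + \left(r + 8\right) = \frac{7 r}{11} + \left(8 + r\right) = 8 + \frac{18 r}{11}$)
$\frac{D{\left(-45 \right)} + 31797}{44570 - 36253} = \frac{\left(8 + \frac{18}{11} \left(-45\right)\right) + 31797}{44570 - 36253} = \frac{\left(8 - \frac{810}{11}\right) + 31797}{8317} = \left(- \frac{722}{11} + 31797\right) \frac{1}{8317} = \frac{349045}{11} \cdot \frac{1}{8317} = \frac{349045}{91487}$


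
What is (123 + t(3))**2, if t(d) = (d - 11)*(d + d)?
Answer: 5625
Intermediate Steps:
t(d) = 2*d*(-11 + d) (t(d) = (-11 + d)*(2*d) = 2*d*(-11 + d))
(123 + t(3))**2 = (123 + 2*3*(-11 + 3))**2 = (123 + 2*3*(-8))**2 = (123 - 48)**2 = 75**2 = 5625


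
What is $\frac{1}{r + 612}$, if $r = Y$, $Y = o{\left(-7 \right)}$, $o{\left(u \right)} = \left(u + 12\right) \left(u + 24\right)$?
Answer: $\frac{1}{697} \approx 0.0014347$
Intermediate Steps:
$o{\left(u \right)} = \left(12 + u\right) \left(24 + u\right)$
$Y = 85$ ($Y = 288 + \left(-7\right)^{2} + 36 \left(-7\right) = 288 + 49 - 252 = 85$)
$r = 85$
$\frac{1}{r + 612} = \frac{1}{85 + 612} = \frac{1}{697}$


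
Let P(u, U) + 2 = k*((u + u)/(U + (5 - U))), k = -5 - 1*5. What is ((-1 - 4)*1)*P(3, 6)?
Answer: 70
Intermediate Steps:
k = -10 (k = -5 - 5 = -10)
P(u, U) = -2 - 4*u (P(u, U) = -2 - 10*(u + u)/(U + (5 - U)) = -2 - 10*2*u/5 = -2 - 4*u)
((-1 - 4)*1)*P(3, 6) = ((-1 - 4)*1)*(-2 - 4*3) = (-5*1)*(-2 - 12) = -5*(-14) = 70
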